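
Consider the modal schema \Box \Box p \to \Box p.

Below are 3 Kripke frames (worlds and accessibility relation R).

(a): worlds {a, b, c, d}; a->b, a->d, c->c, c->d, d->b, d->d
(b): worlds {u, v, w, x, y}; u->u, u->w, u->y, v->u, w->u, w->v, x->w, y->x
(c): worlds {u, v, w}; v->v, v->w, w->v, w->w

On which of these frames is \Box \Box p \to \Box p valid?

(a), (c)

The schema corresponds to density: \forall x \forall y (Rxy \to \exists z (Rxz \wedge Rzy)).
(a): condition met.
(b): fails — Rxw but no z with Rxz and Rzw.
(c): condition met.
Valid on: (a), (c).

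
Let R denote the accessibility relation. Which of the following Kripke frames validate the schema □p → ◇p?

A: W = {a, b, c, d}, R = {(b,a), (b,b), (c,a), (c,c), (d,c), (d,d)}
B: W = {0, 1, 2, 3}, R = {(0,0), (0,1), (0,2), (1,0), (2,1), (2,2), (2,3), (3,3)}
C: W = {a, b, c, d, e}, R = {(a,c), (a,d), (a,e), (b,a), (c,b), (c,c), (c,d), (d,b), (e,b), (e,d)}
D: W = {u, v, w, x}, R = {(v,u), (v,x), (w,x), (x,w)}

This is the axiom for seriality; its first-order frame correspondent is ∀x ∃y Rxy.
A: fails — world a has no successor.
B: holds.
C: holds.
D: fails — world u has no successor.
Valid on: B, C.

B, C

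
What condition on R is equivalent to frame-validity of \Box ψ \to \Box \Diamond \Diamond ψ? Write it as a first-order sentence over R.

\forall x \forall z (xRz \to \exists w (xRw \wedge z R^2 w))

This is a Sahlqvist (Geach-type) schema ◇^0□^1ψ → □^1◇^2ψ.
First-order correspondent: \forall x \forall z (xRz \to \exists w (xRw \wedge z R^2 w)).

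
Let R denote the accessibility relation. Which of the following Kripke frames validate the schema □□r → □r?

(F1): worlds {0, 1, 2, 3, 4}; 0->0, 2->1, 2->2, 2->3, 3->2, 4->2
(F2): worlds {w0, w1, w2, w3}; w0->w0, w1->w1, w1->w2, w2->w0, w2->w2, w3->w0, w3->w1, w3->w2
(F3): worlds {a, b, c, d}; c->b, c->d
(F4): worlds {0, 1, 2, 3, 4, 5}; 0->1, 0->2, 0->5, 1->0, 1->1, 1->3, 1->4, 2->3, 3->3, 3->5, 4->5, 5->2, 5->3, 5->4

The schema corresponds to density: ∀x ∀y (Rxy → ∃z (Rxz ∧ Rzy)).
(F1): satisfies the condition.
(F2): satisfies the condition.
(F3): fails — Rcb but no z with Rcz and Rzb.
(F4): fails — R45 but no z with R4z and Rz5.

(F1), (F2)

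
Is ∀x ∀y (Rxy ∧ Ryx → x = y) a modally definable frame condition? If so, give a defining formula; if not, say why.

Not modally definable

Any modally definable frame class is closed under surjective bounded morphisms.
The 4-cycle (worlds a,b,c,d with a→b→c→d→a) is antisymmetric. Sending even-indexed worlds to • and odd-indexed worlds to ∘ is a surjective bounded morphism onto the two-world frame with •↔∘, which is not antisymmetric.
Hence antisymmetry is not modally definable.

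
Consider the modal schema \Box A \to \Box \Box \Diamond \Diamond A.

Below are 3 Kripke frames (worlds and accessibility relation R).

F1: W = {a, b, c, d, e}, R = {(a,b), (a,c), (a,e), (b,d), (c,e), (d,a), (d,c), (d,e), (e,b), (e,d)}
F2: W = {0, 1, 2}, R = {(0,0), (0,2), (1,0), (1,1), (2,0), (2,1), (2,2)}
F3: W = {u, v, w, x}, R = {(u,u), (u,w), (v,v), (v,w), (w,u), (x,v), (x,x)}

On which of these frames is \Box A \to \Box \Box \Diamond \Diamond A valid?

F2

The schema corresponds to a generalized confluence (Geach) condition: \forall x \forall z (x R^2 z \to \exists w (xRw \wedge z R^2 w)).
F1: fails — dR²c but no w with dRw and cR²w.
F2: holds.
F3: fails — xR²w but no t with xRt and wR²t.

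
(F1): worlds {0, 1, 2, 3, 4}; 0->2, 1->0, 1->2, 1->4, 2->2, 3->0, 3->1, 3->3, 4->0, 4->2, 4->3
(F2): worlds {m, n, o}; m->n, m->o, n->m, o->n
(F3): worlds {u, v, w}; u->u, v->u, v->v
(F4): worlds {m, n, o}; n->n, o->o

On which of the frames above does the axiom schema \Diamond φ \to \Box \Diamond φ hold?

This is the axiom for the Euclidean property; its first-order frame correspondent is \forall x \forall y \forall z (Rxy \wedge Rxz \to Ryz).
(F1): fails — R10 and R10 but not R00.
(F2): fails — Rmo and Rmo but not Roo.
(F3): fails — Rvu and Rvv but not Ruv.
(F4): condition met.
Valid on: (F4).

(F4)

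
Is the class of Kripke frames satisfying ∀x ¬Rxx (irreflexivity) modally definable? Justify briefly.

Not modally definable

If a class were modally definable it would be closed under surjective bounded morphisms (Goldblatt–Thomason).
The 2-cycle (worlds w0,w1 with w0→w1→w0) is irreflexive, and the map sending every world to a single reflexive point • is a surjective bounded morphism (forth: every edge maps to (•,•); back: every world has a successor). So any modal formula valid on the 2-cycle is also valid on the reflexive point, which is not irreflexive.
So no modal formula (or set of formulas) defines exactly the irreflexive frames.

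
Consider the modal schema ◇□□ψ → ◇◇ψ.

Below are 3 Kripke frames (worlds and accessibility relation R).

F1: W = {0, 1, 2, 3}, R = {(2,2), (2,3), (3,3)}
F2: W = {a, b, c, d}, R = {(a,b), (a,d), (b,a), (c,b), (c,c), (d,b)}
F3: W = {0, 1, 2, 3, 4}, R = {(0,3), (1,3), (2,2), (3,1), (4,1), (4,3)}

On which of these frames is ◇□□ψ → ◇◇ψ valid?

The schema corresponds to a generalized confluence (Geach) condition: ∀x ∀y (xRy → ∃w (yR²w ∧ xR²w)).
F1: condition met.
F2: fails — dRb but no w with bR²w and dR²w.
F3: fails — 0R3 but no w with 3R²w and 0R²w.
Valid on: F1.

F1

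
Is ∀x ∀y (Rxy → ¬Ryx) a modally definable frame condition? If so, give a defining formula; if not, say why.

Modal frame validity is preserved under surjective bounded morphisms.
The 4-cycle (worlds a,b,c,d with a→b→c→d→a) is asymmetric. Mapping every world to a single reflexive point • is a surjective bounded morphism, and the reflexive point is not asymmetric (R•• but asymmetry requires ¬R••).
So no modal formula (or set of formulas) defines exactly the asymmetric frames.

Not modally definable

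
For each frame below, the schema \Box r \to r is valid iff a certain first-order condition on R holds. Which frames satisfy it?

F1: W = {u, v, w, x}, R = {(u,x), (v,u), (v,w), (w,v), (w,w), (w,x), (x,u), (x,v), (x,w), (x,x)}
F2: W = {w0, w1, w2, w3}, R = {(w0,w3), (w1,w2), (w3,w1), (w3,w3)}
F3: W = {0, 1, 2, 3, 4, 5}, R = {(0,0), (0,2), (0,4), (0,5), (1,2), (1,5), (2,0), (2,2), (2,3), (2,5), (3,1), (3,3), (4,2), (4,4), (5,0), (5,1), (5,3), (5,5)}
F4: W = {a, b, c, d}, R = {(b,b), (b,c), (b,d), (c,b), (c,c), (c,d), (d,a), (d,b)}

none

This is the axiom for reflexivity; its first-order frame correspondent is \forall x Rxx.
F1: fails — world u does not see itself.
F2: fails — world w0 does not see itself.
F3: fails — world 1 does not see itself.
F4: fails — world a does not see itself.
Valid on no frame.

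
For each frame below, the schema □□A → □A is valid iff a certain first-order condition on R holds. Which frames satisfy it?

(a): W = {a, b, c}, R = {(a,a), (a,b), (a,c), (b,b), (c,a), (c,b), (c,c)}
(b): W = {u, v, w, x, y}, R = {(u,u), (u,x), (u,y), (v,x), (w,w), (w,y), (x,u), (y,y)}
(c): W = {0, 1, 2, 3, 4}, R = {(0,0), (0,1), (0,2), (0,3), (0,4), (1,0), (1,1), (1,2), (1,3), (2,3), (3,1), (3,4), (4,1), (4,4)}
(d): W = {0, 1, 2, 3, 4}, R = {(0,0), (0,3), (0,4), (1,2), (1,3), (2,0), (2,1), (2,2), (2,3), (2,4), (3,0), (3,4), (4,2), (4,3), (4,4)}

(a), (d)

The schema corresponds to density: ∀x ∀y (Rxy → ∃z (Rxz ∧ Rzy)).
(a): holds.
(b): fails — Rvx but no z with Rvz and Rzx.
(c): fails — R23 but no z with R2z and Rz3.
(d): holds.
Valid on: (a), (d).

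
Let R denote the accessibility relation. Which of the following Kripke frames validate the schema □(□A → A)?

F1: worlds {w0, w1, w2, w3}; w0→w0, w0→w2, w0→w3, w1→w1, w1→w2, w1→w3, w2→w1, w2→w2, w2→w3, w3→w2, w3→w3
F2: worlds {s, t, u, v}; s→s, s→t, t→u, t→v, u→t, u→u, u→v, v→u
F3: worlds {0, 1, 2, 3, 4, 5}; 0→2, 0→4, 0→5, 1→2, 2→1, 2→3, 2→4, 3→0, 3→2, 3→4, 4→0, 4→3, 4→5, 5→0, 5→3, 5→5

This is the axiom for shift-reflexivity; its first-order frame correspondent is ∀x ∀y (Rxy → Ryy).
F1: condition met.
F2: fails — Ruv but not Rvv.
F3: fails — R34 but not R44.

F1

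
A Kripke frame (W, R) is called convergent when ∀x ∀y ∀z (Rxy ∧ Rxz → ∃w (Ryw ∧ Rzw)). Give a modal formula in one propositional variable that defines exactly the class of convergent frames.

A defining formula is ◇□q → □◇q (the .2 axiom).

◇□q → □◇q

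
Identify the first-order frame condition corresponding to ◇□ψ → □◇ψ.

This schema is the .2 axiom.
Its frame correspondent is convergence — ∀x ∀y ∀z (Rxy ∧ Rxz → ∃w (Ryw ∧ Rzw)).

convergence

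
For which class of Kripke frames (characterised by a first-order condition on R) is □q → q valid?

reflexivity

Suppose □q→q is valid. At any x set V(q)={w : Rxw}. Then □q holds at x, so q holds at x, i.e. Rxx.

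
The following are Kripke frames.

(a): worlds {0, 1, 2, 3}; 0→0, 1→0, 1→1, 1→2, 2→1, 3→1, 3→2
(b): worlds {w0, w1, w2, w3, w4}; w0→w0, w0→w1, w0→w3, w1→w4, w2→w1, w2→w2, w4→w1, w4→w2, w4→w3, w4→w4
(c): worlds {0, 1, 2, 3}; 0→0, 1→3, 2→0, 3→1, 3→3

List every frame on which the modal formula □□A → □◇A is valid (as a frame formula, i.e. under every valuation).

This is the axiom for a generalized confluence (Geach) condition; its first-order frame correspondent is ∀x ∀z (xRz → ∃w (xR²w ∧ zRw)).
(a): ✓.
(b): fails — w0Rw3 but no w with w0R²w and w3Rw.
(c): ✓.

(a), (c)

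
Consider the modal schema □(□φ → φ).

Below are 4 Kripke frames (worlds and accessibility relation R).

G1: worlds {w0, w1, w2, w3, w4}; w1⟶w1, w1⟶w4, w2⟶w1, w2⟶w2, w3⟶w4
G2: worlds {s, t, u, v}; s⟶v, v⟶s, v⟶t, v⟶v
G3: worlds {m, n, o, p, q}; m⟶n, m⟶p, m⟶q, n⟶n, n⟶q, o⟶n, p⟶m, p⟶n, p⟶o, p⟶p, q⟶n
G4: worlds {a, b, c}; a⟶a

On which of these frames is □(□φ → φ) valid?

Frame correspondent (Sahlqvist): ∀x ∀y (Rxy → Ryy) — i.e. shift-reflexivity.
G1: fails — Rw1w4 but not Rw4w4.
G2: fails — Rvt but not Rtt.
G3: fails — Rpm but not Rmm.
G4: ✓.
Valid on: G4.

G4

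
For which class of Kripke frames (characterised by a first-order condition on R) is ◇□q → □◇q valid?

This schema is the .2 axiom.
It corresponds to convergence: ∀x ∀y ∀z (Rxy ∧ Rxz → ∃w (Ryw ∧ Rzw)).

convergence: ∀x ∀y ∀z (Rxy ∧ Rxz → ∃w (Ryw ∧ Rzw))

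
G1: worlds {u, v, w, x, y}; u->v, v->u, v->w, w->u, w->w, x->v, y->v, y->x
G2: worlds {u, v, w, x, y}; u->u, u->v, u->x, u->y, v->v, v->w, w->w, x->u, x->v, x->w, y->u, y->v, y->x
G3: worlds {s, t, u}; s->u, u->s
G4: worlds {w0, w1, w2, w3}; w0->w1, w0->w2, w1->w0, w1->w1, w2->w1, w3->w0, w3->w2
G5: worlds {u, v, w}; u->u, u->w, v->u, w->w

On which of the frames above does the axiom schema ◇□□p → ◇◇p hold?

G1, G2, G4, G5

Frame correspondent (Sahlqvist): ∀x ∀y (xRy → ∃w (yR²w ∧ xR²w)) — i.e. a generalized confluence (Geach) condition.
G1: holds.
G2: holds.
G3: fails — sRu but no w with uR²w and sR²w.
G4: holds.
G5: holds.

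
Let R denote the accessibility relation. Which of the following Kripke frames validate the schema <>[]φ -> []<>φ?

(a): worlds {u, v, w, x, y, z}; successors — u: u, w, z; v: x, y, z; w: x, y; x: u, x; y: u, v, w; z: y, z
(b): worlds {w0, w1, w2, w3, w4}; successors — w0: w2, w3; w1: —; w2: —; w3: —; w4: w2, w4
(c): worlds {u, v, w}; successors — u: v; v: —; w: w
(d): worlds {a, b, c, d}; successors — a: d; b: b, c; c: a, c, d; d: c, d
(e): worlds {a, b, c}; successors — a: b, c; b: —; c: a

This is the axiom for convergence; its first-order frame correspondent is forall x forall y forall z (Rxy & Rxz -> exists w (Ryw & Rzw)).
(a): fails — Ruw and Ruu but w and u have no common successor.
(b): fails — Rw0w2 and Rw0w2 but w2 and w2 have no common successor.
(c): fails — Ruv and Ruv but v and v have no common successor.
(d): condition met.
(e): fails — Rac and Rab but c and b have no common successor.

(d)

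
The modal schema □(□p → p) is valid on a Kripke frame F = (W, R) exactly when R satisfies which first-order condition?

This is the T□ axiom.
Its frame correspondent is shift-reflexivity — ∀x ∀y (Rxy → Ryy).

shift-reflexivity: ∀x ∀y (Rxy → Ryy)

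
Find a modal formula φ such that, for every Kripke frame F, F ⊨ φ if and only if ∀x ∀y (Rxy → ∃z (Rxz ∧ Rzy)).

The condition is density. The C4 schema □□r → □r defines it.
Suppose □□r→□r is valid. Take Rxy and set V(r)={w : xR²w}. Then □□r at x, so □r at x, so r at y, i.e. ∃z(Rxz∧Rzy).

□□r → □r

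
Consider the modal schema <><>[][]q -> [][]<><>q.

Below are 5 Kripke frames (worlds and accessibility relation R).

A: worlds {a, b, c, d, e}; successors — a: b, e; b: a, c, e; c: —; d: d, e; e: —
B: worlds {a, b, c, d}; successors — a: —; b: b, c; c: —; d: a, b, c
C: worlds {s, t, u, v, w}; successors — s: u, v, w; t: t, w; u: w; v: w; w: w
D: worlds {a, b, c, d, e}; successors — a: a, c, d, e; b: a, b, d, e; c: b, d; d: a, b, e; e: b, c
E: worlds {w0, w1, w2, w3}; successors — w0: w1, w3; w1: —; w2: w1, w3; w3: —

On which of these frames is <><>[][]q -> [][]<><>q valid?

Frame correspondent (Sahlqvist): forall x forall y forall z ((x R^2 y & x R^2 z) -> exists w (y R^2 w & z R^2 w)) — i.e. a generalized confluence (Geach) condition.
A: fails — aR²a, aR²c but no w with aR²w and cR²w.
B: fails — bR²b, bR²c but no w with bR²w and cR²w.
C: condition met.
D: condition met.
E: condition met.
Valid on: C, D, E.

C, D, E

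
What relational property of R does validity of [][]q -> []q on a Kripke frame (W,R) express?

density

Suppose □□q→□q is valid. Take Rxy and set V(q)={w : xR²w}. Then □□q at x, so □q at x, so q at y, i.e. ∃z(Rxz∧Rzy).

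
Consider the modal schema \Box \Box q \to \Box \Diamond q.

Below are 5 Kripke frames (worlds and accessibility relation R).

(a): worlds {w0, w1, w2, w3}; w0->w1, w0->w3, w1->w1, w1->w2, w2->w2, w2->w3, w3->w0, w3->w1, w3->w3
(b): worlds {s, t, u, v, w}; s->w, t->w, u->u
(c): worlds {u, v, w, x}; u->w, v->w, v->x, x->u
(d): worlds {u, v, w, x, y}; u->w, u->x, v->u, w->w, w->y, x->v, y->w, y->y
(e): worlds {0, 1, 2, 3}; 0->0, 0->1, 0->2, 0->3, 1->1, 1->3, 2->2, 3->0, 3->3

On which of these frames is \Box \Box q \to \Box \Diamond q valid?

(a), (d), (e)

The schema corresponds to a generalized confluence (Geach) condition: \forall x \forall z (xRz \to \exists w (x R^2 w \wedge zRw)).
(a): condition met.
(b): fails — sRw but no w* with sR²w* and wRw*.
(c): fails — uRw but no t with uR²t and wRt.
(d): condition met.
(e): condition met.
Valid on: (a), (d), (e).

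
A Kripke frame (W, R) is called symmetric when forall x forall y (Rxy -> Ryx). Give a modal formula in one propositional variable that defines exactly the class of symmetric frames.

The condition is symmetry. The B schema r → □◇r defines it.
Suppose r→□◇r is valid. Take Rxy and set V(r)={x}. Then r at x, so □◇r at x, so ◇r at y, so some z with Ryz has r; z=x, i.e. Ryx.

r → □◇r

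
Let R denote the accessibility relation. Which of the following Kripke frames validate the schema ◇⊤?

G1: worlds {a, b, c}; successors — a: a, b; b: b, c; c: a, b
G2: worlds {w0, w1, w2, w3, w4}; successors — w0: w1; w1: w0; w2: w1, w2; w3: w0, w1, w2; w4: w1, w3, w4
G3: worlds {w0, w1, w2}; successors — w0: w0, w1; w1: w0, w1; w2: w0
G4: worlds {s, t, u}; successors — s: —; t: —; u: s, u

Frame correspondent (Sahlqvist): ∀x ∃y Rxy — i.e. seriality.
G1: ✓.
G2: ✓.
G3: ✓.
G4: fails — world s has no successor.

G1, G2, G3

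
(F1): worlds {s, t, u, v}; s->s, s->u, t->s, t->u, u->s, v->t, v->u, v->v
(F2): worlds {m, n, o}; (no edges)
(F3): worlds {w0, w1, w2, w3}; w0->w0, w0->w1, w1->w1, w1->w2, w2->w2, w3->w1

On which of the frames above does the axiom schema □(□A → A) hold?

(F2), (F3)

The schema corresponds to shift-reflexivity: ∀x ∀y (Rxy → Ryy).
(F1): fails — Rvt but not Rtt.
(F2): holds.
(F3): holds.
Valid on: (F2), (F3).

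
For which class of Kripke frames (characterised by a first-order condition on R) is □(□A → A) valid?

This schema is the T□ axiom.
Its frame correspondent is shift-reflexivity — ∀x ∀y (Rxy → Ryy).

shift-reflexivity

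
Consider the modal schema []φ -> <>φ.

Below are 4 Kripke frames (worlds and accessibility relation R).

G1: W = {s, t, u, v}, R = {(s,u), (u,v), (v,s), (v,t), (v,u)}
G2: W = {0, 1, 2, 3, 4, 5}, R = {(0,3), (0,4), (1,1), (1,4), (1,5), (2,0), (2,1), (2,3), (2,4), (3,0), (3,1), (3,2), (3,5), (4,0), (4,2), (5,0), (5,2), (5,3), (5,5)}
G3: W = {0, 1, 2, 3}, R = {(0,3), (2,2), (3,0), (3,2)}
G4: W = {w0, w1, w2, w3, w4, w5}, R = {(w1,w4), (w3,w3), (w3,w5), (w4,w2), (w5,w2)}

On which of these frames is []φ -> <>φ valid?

G2

This is the axiom for seriality; its first-order frame correspondent is forall x exists y Rxy.
G1: fails — world t has no successor.
G2: satisfies the condition.
G3: fails — world 1 has no successor.
G4: fails — world w0 has no successor.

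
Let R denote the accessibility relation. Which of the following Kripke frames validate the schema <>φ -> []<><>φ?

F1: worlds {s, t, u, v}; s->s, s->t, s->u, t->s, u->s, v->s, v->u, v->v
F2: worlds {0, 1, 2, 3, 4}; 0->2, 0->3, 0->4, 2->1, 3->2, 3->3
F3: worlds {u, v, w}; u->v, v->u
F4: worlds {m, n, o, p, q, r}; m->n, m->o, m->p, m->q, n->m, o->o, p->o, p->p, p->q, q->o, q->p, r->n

The schema corresponds to a generalized confluence (Geach) condition: forall x forall y forall z ((xRy & xRz) -> exists w (y = w & z R^2 w)).
F1: fails — vRv, vRs but no w with v=w and sR²w.
F2: fails — 0R2, 0R2 but no w with 2=w and 2R²w.
F3: ✓.
F4: fails — mRn, mRo but no w with n=w and oR²w.
Valid on: F3.

F3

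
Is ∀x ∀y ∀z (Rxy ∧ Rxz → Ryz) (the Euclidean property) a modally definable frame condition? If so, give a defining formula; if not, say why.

Yes — defined by ◇r → □◇r

The condition is the Euclidean property. A defining modal formula is ◇r → □◇r.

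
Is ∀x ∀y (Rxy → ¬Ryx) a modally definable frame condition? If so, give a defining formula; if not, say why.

If a class were modally definable it would be closed under surjective bounded morphisms (Goldblatt–Thomason).
The 3-cycle (worlds a,b,c with a→b→c→a) is asymmetric. Mapping every world to a single reflexive point • is a surjective bounded morphism, and the reflexive point is not asymmetric (R•• but asymmetry requires ¬R••).
Hence asymmetry is not modally definable.

Not modally definable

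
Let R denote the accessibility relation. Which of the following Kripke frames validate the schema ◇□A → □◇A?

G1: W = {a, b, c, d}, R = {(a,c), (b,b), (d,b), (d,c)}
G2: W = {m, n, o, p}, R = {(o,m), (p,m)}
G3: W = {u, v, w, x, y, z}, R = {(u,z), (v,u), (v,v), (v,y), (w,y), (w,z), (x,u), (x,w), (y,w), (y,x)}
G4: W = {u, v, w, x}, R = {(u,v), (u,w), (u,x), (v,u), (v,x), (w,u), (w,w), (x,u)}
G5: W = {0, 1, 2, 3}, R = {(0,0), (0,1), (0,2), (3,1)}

This is the axiom for convergence; its first-order frame correspondent is ∀x ∀y ∀z (Rxy ∧ Rxz → ∃w (Ryw ∧ Rzw)).
G1: fails — Rac and Rac but c and c have no common successor.
G2: fails — Rom and Rom but m and m have no common successor.
G3: fails — Ruz and Ruz but z and z have no common successor.
G4: fails — Rvu and Rvx but u and x have no common successor.
G5: fails — R00 and R01 but 0 and 1 have no common successor.

none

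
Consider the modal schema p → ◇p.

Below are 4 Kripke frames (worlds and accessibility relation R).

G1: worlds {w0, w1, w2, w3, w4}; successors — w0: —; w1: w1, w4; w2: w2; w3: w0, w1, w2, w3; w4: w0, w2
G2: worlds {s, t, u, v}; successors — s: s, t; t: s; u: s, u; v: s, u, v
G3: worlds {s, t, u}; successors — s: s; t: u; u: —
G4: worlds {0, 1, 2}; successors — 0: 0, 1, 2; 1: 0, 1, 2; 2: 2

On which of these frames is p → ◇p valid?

Frame correspondent (Sahlqvist): ∀x Rxx — i.e. reflexivity.
G1: fails — world w0 does not see itself.
G2: fails — world t does not see itself.
G3: fails — world t does not see itself.
G4: holds.

G4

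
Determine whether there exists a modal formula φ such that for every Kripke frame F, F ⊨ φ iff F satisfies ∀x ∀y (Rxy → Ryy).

Definable; □(□p → p) defines it

Yes: it is shift-reflexivity, defined by the T□ schema □(□p → p).
Suppose □(□p→p) is valid. Take Rxy and set V(p)={w : Ryw}. Then at y, □p holds; since □(□p→p) at x, □p→p at y, so p at y, i.e. Ryy.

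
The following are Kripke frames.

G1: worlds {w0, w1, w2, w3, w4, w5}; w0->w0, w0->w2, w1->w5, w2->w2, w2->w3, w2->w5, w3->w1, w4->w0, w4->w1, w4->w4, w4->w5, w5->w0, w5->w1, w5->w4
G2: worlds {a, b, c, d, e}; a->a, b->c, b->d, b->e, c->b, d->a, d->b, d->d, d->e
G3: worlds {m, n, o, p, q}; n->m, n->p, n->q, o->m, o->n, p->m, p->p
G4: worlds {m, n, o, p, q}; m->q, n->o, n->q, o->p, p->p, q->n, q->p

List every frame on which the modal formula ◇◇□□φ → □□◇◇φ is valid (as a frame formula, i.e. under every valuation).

The schema corresponds to a generalized confluence (Geach) condition: ∀x ∀y ∀z ((xR²y ∧ xR²z) → ∃w (yR²w ∧ zR²w)).
G1: fails — w2R²w1, w2R²w3 but no w with w1R²w and w3R²w.
G2: fails — bR²a, bR²e but no w with aR²w and eR²w.
G3: fails — nR²m, nR²m but no w with mR²w and mR²w.
G4: satisfies the condition.
Valid on: G4.

G4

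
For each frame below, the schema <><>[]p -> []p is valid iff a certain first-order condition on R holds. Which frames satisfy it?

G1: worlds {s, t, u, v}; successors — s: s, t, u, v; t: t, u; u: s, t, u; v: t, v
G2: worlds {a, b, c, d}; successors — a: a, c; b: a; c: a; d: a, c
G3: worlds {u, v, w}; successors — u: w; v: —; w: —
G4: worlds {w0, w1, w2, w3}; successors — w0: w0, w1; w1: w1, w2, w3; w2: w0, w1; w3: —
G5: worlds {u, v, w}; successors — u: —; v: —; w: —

G3, G5

The schema corresponds to a generalized confluence (Geach) condition: forall x forall y forall z ((x R^2 y & xRz) -> exists w (yRw & z = w)).
G1: fails — sR²t, sRs but no w with tRw and s=w.
G2: fails — aR²c, aRc but no w with cRw and c=w.
G3: satisfies the condition.
G4: fails — w0R²w1, w0Rw0 but no w with w1Rw and w0=w.
G5: satisfies the condition.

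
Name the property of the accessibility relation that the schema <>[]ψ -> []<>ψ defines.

convergence

Suppose ◇□ψ→□◇ψ is valid. Take Rxy, Rxz and set V(ψ)={w : Ryw}. Then □ψ at y so ◇□ψ at x, so □◇ψ at x, so ◇ψ at z, giving w with Rzw and Ryw.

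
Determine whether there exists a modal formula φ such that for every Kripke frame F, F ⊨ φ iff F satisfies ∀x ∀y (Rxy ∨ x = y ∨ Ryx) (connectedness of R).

No

Any modally definable frame class is closed under disjoint unions.
Take 2 disjoint single-world reflexive frames: each is trivially connected, but their disjoint union has 2 worlds with no edge between distinct components, so it is not connected.
So the class is not modally definable.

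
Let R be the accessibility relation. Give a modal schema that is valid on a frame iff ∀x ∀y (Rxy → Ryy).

The condition is shift-reflexivity. The T□ schema □(□s → s) defines it.

□(□s → s)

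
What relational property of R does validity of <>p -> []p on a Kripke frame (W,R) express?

partial functionality

This schema is the CD axiom.
It corresponds to partial functionality: forall x forall y forall z (Rxy & Rxz -> y = z).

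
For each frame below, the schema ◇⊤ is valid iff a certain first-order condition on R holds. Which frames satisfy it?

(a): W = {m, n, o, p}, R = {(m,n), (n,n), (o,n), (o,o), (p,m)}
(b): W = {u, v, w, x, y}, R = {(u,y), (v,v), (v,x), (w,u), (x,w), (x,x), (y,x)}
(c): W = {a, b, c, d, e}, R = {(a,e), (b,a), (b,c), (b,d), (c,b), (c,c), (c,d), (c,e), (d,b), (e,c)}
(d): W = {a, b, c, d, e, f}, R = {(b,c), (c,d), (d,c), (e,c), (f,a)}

Frame correspondent (Sahlqvist): ∀x ∃y Rxy — i.e. seriality.
(a): satisfies the condition.
(b): satisfies the condition.
(c): satisfies the condition.
(d): fails — world a has no successor.

(a), (b), (c)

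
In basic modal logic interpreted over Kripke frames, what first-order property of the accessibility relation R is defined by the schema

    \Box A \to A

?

Suppose □A→A is valid. At any x set V(A)={w : Rxw}. Then □A holds at x, so A holds at x, i.e. Rxx.

reflexivity: \forall x Rxx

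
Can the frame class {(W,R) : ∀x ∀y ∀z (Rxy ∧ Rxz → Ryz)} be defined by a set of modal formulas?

The condition is the Euclidean property. A defining modal formula is ◇r → □◇r.
Suppose ◇r→□◇r is valid. Take Rxy, Rxz and set V(r)={y}. Then ◇r at x, so □◇r at x, so ◇r at z, so some w with Rzw has r; w=y, i.e. Rzy. By symmetry of the argument, Ryz.

Definable; ◇r → □◇r defines it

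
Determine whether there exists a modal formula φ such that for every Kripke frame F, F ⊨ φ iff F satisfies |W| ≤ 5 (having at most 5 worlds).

Any modally definable frame class is closed under disjoint unions.
Any modal formula valid on each of 6 disjoint one-world frames is valid on their disjoint union (validity is preserved under disjoint unions). Each one-world frame has |W|=1≤5, but the union has |W|=6.
Hence having at most 5 worlds is not modally definable.

No — not modally definable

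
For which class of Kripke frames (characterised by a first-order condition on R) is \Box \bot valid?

emptiness of R: \forall x \forall y \neg Rxy

□⊥ is valid iff no world has any successor (otherwise □⊥ fails at any world with one).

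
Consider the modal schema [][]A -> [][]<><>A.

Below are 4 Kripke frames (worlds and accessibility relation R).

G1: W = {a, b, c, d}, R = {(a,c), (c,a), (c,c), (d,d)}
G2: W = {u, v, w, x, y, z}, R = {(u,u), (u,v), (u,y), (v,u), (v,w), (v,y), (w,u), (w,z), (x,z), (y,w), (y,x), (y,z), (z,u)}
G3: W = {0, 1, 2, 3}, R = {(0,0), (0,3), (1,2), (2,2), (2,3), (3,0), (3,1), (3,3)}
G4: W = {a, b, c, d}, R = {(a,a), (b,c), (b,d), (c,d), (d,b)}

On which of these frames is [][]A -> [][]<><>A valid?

G1, G2, G3

Frame correspondent (Sahlqvist): forall x forall z (x R^2 z -> exists w (x R^2 w & z R^2 w)) — i.e. a generalized confluence (Geach) condition.
G1: satisfies the condition.
G2: satisfies the condition.
G3: satisfies the condition.
G4: fails — dR²c but no w with dR²w and cR²w.
Valid on: G1, G2, G3.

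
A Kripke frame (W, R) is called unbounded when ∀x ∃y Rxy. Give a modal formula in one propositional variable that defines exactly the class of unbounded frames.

□s → ◇s

The condition is seriality. The D schema □s → ◇s defines it.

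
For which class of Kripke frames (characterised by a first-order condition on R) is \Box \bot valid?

emptiness of R: \forall x \forall y \neg Rxy

□⊥ is valid iff no world has any successor (otherwise □⊥ fails at any world with one).
Conversely, on a frame with emptiness of R the schema holds at every world under every valuation.
Frame condition: \forall x \forall y \neg Rxy.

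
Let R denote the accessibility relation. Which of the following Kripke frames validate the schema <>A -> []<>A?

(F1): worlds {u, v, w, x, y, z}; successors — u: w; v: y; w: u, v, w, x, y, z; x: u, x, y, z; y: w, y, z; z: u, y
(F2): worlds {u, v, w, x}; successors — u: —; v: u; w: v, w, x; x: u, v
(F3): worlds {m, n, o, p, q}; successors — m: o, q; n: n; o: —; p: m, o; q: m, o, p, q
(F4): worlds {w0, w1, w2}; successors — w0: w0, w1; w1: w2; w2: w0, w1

The schema corresponds to the Euclidean property: forall x forall y forall z (Rxy & Rxz -> Ryz).
(F1): fails — Rwu and Rwu but not Ruu.
(F2): fails — Rvu and Rvu but not Ruu.
(F3): fails — Rmo and Rmo but not Roo.
(F4): fails — Rw0w1 and Rw0w1 but not Rw1w1.
Valid on no frame.

none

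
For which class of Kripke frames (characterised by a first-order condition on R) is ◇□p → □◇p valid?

convergence

This is the .2 axiom.
It corresponds to convergence: ∀x ∀y ∀z (Rxy ∧ Rxz → ∃w (Ryw ∧ Rzw)).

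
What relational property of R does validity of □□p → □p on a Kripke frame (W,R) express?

Suppose □□p→□p is valid. Take Rxy and set V(p)={w : xR²w}. Then □□p at x, so □p at x, so p at y, i.e. ∃z(Rxz∧Rzy).

density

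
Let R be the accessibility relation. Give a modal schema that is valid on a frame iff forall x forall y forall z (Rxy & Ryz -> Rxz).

A defining formula is □p → □□p (the 4 axiom).

□p → □□p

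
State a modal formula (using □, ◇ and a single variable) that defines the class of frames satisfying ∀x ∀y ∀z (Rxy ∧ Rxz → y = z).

◇q → □q

A defining formula is ◇q → □q (the CD axiom).
Suppose ◇q→□q is valid. Take Rxy, Rxz and set V(q)={y}. Then ◇q at x, so □q at x, so q at z, i.e. z=y.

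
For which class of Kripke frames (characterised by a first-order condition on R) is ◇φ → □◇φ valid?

Suppose ◇φ→□◇φ is valid. Take Rxy, Rxz and set V(φ)={y}. Then ◇φ at x, so □◇φ at x, so ◇φ at z, so some w with Rzw has φ; w=y, i.e. Rzy. By symmetry of the argument, Ryz.
Conversely, on a frame with the Euclidean property the schema holds at every world under every valuation.
Frame condition: ∀x ∀y ∀z (Rxy ∧ Rxz → Ryz).

The Euclidean property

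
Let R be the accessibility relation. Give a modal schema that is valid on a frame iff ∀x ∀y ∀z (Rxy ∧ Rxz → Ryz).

◇q → □◇q

A defining formula is ◇q → □◇q (the 5 axiom).
Suppose ◇q→□◇q is valid. Take Rxy, Rxz and set V(q)={y}. Then ◇q at x, so □◇q at x, so ◇q at z, so some w with Rzw has q; w=y, i.e. Rzy. By symmetry of the argument, Ryz.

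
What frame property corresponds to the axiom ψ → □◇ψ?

symmetry

Suppose ψ→□◇ψ is valid. Take Rxy and set V(ψ)={x}. Then ψ at x, so □◇ψ at x, so ◇ψ at y, so some z with Ryz has ψ; z=x, i.e. Ryx.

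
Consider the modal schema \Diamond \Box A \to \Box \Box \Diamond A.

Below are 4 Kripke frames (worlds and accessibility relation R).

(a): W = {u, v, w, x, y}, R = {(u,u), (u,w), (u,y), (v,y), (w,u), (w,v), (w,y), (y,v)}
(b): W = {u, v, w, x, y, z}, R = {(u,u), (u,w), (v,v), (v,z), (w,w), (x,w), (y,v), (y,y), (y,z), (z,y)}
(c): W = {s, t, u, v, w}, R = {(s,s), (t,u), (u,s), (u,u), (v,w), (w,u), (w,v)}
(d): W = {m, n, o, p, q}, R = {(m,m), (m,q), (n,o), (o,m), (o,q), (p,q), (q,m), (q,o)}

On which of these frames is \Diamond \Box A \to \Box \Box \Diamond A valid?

(d)

This is the axiom for a generalized confluence (Geach) condition; its first-order frame correspondent is \forall x \forall y \forall z ((xRy \wedge x R^2 z) \to \exists w (yRw \wedge zRw)).
(a): fails — uRu, uR²y but no t with uRt and yRt.
(b): fails — vRv, vR²z but no t with vRt and zRt.
(c): fails — vRw, vR²v but no w* with wRw* and vRw*.
(d): condition met.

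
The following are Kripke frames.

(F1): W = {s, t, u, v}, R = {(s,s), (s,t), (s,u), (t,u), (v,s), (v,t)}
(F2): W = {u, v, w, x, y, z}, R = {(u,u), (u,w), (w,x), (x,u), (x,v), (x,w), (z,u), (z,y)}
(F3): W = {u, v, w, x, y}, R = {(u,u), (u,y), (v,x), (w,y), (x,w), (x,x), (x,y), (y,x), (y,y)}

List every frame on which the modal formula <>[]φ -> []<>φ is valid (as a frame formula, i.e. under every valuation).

(F3)

Frame correspondent (Sahlqvist): forall x forall y forall z (Rxy & Rxz -> exists w (Ryw & Rzw)) — i.e. convergence.
(F1): fails — Rsu and Rsu but u and u have no common successor.
(F2): fails — Ruw and Ruu but w and u have no common successor.
(F3): satisfies the condition.
Valid on: (F3).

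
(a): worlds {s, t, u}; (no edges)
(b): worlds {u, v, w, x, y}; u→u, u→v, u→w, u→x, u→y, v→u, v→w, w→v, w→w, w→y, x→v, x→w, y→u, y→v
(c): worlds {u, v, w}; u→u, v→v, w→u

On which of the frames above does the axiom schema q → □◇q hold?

(a)

Frame correspondent (Sahlqvist): ∀x ∀y (Rxy → Ryx) — i.e. symmetry.
(a): satisfies the condition.
(b): fails — Rxw but not Rwx.
(c): fails — Rwu but not Ruw.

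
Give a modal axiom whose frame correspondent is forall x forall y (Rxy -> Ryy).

□(□s → s)

The condition is shift-reflexivity. The T□ schema □(□s → s) defines it.
Suppose □(□s→s) is valid. Take Rxy and set V(s)={w : Ryw}. Then at y, □s holds; since □(□s→s) at x, □s→s at y, so s at y, i.e. Ryy.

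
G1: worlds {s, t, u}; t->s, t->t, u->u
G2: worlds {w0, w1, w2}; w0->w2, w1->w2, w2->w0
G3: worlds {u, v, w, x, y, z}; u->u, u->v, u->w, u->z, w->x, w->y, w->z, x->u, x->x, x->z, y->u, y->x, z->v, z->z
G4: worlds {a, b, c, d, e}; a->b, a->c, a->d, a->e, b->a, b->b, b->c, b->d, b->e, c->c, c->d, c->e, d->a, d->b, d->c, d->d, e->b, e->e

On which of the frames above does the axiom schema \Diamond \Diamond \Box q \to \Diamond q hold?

This is the axiom for a generalized confluence (Geach) condition; its first-order frame correspondent is \forall x \forall y (x R^2 y \to \exists w (yRw \wedge xRw)).
G1: fails — tR²s but no w with sRw and tRw.
G2: satisfies the condition.
G3: fails — uR²v but no t with vRt and uRt.
G4: satisfies the condition.
Valid on: G2, G4.

G2, G4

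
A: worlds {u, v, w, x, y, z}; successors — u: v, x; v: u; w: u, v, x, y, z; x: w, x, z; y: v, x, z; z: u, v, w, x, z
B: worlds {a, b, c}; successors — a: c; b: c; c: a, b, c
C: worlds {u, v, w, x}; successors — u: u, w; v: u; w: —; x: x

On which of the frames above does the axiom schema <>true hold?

This is the axiom for seriality; its first-order frame correspondent is forall x exists y Rxy.
A: condition met.
B: condition met.
C: fails — world w has no successor.
Valid on: A, B.

A, B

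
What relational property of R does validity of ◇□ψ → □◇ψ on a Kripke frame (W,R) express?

Convergence

Suppose ◇□ψ→□◇ψ is valid. Take Rxy, Rxz and set V(ψ)={w : Ryw}. Then □ψ at y so ◇□ψ at x, so □◇ψ at x, so ◇ψ at z, giving w with Rzw and Ryw.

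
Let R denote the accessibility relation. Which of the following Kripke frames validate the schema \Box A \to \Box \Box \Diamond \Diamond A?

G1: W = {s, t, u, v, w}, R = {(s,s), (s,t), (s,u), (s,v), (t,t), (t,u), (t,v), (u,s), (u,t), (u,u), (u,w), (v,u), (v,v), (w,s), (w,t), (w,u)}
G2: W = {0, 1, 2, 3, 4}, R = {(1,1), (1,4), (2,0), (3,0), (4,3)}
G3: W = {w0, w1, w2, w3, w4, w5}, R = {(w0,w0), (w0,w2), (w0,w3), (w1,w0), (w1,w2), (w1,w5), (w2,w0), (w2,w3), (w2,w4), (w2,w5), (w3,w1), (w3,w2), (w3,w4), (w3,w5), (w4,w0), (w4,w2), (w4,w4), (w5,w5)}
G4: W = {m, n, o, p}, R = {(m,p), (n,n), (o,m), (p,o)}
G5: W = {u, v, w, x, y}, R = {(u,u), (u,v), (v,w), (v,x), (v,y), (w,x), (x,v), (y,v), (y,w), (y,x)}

G1, G4

Frame correspondent (Sahlqvist): \forall x \forall z (x R^2 z \to \exists w (xRw \wedge z R^2 w)) — i.e. a generalized confluence (Geach) condition.
G1: satisfies the condition.
G2: fails — 1R²3 but no w with 1Rw and 3R²w.
G3: fails — w0R²w5 but no w with w0Rw and w5R²w.
G4: satisfies the condition.
G5: fails — uR²x but no t with uRt and xR²t.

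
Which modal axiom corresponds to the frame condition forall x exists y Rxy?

This is seriality; the standard corresponding axiom is D: □r → ◇r.

□r → ◇r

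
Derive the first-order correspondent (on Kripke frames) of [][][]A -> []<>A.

This is a Sahlqvist (Geach-type) schema ◇^0□^3A → □^1◇^1A.
First-order correspondent: forall x forall z (xRz -> exists w (x R^3 w & zRw)).

forall x forall z (xRz -> exists w (x R^3 w & zRw))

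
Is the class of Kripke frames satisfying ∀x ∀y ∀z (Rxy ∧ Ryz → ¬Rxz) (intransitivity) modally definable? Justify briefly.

Any modally definable frame class is closed under surjective bounded morphisms.
The 3-cycle (worlds 0,1,2 with 0→1→2→0) is intransitive. Mapping every world to a single reflexive point • is a surjective bounded morphism; the reflexive point is not intransitive (R••∧R•• but R••).
So the class is not modally definable.

Not definable by any modal formula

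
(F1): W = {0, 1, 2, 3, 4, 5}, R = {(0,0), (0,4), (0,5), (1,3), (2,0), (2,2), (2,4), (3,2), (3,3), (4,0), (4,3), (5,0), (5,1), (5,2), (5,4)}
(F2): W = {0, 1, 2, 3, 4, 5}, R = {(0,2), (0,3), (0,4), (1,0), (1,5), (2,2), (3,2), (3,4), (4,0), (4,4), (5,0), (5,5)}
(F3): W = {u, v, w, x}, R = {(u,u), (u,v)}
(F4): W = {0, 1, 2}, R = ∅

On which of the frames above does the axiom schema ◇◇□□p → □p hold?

Frame correspondent (Sahlqvist): ∀x ∀y ∀z ((xR²y ∧ xRz) → ∃w (yR²w ∧ z = w)) — i.e. a generalized confluence (Geach) condition.
(F1): fails — 0R²1, 0R0 but no w with 1R²w and 0=w.
(F2): fails — 0R²0, 0R3 but no w with 0R²w and 3=w.
(F3): fails — uR²v, uRu but no t with vR²t and u=t.
(F4): condition met.
Valid on: (F4).

(F4)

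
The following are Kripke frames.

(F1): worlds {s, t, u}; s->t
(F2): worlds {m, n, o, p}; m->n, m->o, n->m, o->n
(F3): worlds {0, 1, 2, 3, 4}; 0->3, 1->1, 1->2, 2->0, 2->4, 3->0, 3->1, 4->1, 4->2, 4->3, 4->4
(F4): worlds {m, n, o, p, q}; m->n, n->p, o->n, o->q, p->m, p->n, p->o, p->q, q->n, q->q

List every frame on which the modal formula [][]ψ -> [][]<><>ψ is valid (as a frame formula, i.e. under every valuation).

(F1), (F3)

This is the axiom for a generalized confluence (Geach) condition; its first-order frame correspondent is forall x forall z (x R^2 z -> exists w (x R^2 w & z R^2 w)).
(F1): ✓.
(F2): fails — nR²o but no w with nR²w and oR²w.
(F3): ✓.
(F4): fails — nR²m but no w with nR²w and mR²w.
Valid on: (F1), (F3).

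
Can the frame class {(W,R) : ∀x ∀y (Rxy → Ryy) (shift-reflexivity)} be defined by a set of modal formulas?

The condition is shift-reflexivity. A defining modal formula is □(□r → r).

Definable; □(□r → r) defines it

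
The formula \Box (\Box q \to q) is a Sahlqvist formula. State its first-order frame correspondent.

Suppose □(□q→q) is valid. Take Rxy and set V(q)={w : Ryw}. Then at y, □q holds; since □(□q→q) at x, □q→q at y, so q at y, i.e. Ryy.

Shift-reflexivity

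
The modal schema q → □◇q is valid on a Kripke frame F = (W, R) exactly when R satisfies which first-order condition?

Symmetry

Suppose q→□◇q is valid. Take Rxy and set V(q)={x}. Then q at x, so □◇q at x, so ◇q at y, so some z with Ryz has q; z=x, i.e. Ryx.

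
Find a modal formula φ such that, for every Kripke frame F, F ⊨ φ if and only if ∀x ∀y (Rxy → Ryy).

The condition is shift-reflexivity. The T□ schema □(□p → p) defines it.
Suppose □(□p→p) is valid. Take Rxy and set V(p)={w : Ryw}. Then at y, □p holds; since □(□p→p) at x, □p→p at y, so p at y, i.e. Ryy.

□(□p → p)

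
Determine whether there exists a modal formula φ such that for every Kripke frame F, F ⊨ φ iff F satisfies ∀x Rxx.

Definable; □r → r defines it

This is a Sahlqvist condition; the T axiom □r → r defines it.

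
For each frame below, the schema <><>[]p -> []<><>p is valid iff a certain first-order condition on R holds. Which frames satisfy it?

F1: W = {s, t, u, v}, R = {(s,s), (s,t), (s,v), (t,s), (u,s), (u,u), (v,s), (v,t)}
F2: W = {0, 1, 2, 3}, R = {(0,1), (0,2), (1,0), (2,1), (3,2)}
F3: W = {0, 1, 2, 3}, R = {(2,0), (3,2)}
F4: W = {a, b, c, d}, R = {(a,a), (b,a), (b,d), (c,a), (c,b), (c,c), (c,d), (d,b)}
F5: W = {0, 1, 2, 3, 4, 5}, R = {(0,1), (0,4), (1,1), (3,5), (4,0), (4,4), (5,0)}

F1

This is the axiom for a generalized confluence (Geach) condition; its first-order frame correspondent is forall x forall y forall z ((x R^2 y & xRz) -> exists w (yRw & z R^2 w)).
F1: satisfies the condition.
F2: fails — 0R²0, 0R2 but no w with 0Rw and 2R²w.
F3: fails — 3R²0, 3R2 but no w with 0Rw and 2R²w.
F4: fails — cR²d, cRa but no w with dRw and aR²w.
F5: fails — 0R²4, 0R1 but no w with 4Rw and 1R²w.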